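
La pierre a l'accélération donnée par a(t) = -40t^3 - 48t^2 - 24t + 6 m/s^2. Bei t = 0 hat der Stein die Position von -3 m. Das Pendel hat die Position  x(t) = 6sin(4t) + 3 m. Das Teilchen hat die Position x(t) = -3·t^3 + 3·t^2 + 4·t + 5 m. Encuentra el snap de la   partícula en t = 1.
Partiendo de la posición x(t) = -3·t^3 + 3·t^2 + 4·t + 5, tomamos 4 derivadas. La derivada de la posición da la velocidad: v(t) = -9·t^2 + 6·t + 4. Derivando la velocidad, obtenemos la aceleración: a(t) = 6 - 18·t. La derivada de la aceleración da la sacudida: j(t) = -18. La derivada de la sacudida da el snap: s(t) = 0. De la ecuación del snap s(t) = 0, sustituimos t = 1 para obtener s = 0.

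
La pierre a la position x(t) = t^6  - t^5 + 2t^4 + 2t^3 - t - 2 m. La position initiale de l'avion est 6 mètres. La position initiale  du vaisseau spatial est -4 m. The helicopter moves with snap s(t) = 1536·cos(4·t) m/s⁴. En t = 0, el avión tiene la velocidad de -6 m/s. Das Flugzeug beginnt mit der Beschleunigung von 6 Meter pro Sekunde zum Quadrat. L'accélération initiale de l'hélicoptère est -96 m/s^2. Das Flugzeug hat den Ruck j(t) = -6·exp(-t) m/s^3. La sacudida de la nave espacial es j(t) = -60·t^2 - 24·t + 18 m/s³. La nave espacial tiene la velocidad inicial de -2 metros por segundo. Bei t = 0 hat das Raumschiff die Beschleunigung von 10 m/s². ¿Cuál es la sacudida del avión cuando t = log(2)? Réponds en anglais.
From the given jerk equation j(t) = -6·exp(-t), we substitute t = log(2) to get j = -3.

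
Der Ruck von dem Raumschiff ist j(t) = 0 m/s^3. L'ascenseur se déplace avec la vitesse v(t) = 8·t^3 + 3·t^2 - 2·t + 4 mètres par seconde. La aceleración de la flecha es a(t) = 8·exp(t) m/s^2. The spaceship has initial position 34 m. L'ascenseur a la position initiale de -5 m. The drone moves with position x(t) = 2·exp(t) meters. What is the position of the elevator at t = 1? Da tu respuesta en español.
Debemos encontrar la antiderivada de nuestra ecuación de la velocidad v(t) = 8·t^3 + 3·t^2 - 2·t + 4 1 vez. La integral de la velocidad es la posición. Usando x(0) = -5, obtenemos x(t) = 2·t^4 + t^3 - t^2 + 4·t - 5. Usando x(t) = 2·t^4 + t^3 - t^2 + 4·t - 5 y sustituyendo t = 1, encontramos x = 1.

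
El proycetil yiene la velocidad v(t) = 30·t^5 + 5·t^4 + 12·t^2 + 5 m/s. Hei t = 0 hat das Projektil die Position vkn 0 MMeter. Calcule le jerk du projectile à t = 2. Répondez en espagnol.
Para resolver esto, necesitamos tomar 2 derivadas de nuestra ecuación de la velocidad v(t) = 30·t^5 + 5·t^4 + 12·t^2 + 5. La derivada de la velocidad da la aceleración: a(t) = 150·t^4 + 20·t^3 + 24·t. La derivada de la aceleración da la sacudida: j(t) = 600·t^3 + 60·t^2 + 24. Usando j(t) = 600·t^3 + 60·t^2 + 24 y sustituyendo t = 2, encontramos j = 5064.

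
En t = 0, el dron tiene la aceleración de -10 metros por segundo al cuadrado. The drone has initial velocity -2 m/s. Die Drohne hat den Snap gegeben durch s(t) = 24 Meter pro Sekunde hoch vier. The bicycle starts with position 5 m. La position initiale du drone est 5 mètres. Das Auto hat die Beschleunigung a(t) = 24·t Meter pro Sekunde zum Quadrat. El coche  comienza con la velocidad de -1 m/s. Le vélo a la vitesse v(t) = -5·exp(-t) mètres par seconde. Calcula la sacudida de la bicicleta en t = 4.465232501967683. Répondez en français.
Pour résoudre ceci, nous devons prendre 2 dérivées de notre équation de la vitesse v(t) = -5·exp(-t). En dérivant la vitesse, nous obtenons l'accélération: a(t) = 5·exp(-t). En prenant d/dt de a(t), nous trouvons j(t) = -5·exp(-t). Nous avons le jerk j(t) = -5·exp(-t). En substituant t = 4.465232501967683: j(4.465232501967683) = -0.0575101060326012.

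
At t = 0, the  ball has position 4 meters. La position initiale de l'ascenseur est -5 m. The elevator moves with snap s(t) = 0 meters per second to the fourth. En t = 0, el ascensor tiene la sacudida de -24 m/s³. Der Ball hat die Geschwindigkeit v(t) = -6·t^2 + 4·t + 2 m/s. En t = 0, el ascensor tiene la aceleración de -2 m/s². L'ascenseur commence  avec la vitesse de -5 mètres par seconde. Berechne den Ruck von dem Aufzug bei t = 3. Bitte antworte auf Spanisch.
Debemos encontrar la integral de nuestra ecuación del snap s(t) = 0 1 vez. La integral del snap, con j(0) = -24, da la sacudida: j(t) = -24. Usando j(t) = -24 y sustituyendo t = 3, encontramos j = -24.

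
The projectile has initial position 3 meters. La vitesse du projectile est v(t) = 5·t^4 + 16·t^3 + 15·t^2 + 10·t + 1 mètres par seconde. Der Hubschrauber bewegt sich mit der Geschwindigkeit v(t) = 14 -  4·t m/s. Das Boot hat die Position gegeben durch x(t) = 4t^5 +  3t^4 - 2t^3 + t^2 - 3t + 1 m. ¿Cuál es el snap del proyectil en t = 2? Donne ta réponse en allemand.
Wir müssen unsere Gleichung für die Geschwindigkeit v(t) = 5·t^4 + 16·t^3 + 15·t^2 + 10·t + 1 3-mal ableiten. Mit d/dt von v(t) finden wir a(t) = 20·t^3 + 48·t^2 + 30·t + 10. Mit d/dt von a(t) finden wir j(t) = 60·t^2 + 96·t + 30. Mit d/dt von j(t) finden wir s(t) = 120·t + 96. Wir haben den Snap s(t) = 120·t + 96. Durch Einsetzen von t = 2: s(2) = 336.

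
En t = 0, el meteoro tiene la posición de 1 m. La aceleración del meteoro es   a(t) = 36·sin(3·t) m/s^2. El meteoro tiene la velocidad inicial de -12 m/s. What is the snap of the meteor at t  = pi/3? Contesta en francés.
Pour résoudre ceci, nous devons prendre 2 dérivées de notre équation de l'accélération a(t) = 36·sin(3·t). En dérivant l'accélération, nous obtenons le jerk: j(t) = 108·cos(3·t). La dérivée du jerk donne le snap: s(t) = -324·sin(3·t). De l'équation du snap s(t) = -324·sin(3·t), nous substituons t = pi/3 pour obtenir s = 0.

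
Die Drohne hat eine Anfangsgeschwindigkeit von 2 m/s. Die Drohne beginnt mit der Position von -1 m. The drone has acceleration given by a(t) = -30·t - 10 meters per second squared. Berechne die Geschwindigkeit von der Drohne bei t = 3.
Wir müssen unsere Gleichung für die Beschleunigung a(t) = -30·t - 10 1-mal integrieren. Die Stammfunktion von der Beschleunigung ist die Geschwindigkeit. Mit v(0) = 2 erhalten wir v(t) = -15·t^2 - 10·t + 2. Wir haben die Geschwindigkeit v(t) = -15·t^2 - 10·t + 2. Durch Einsetzen von t = 3: v(3) = -163.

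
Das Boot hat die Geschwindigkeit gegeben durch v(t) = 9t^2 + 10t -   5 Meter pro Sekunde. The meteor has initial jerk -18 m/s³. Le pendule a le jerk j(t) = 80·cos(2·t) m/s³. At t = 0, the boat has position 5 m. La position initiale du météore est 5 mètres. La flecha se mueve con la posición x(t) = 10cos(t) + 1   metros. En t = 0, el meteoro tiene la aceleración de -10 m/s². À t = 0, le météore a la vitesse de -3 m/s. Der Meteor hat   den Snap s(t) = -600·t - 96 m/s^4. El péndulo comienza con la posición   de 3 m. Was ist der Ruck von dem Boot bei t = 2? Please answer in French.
En partant de la vitesse v(t) = 9·t^2 + 10·t - 5, nous prenons 2 dérivées. En prenant d/dt de v(t), nous trouvons a(t) = 18·t + 10. La dérivée de l'accélération donne le jerk: j(t) = 18. De l'équation du jerk j(t) = 18, nous substituons t = 2 pour obtenir j = 18.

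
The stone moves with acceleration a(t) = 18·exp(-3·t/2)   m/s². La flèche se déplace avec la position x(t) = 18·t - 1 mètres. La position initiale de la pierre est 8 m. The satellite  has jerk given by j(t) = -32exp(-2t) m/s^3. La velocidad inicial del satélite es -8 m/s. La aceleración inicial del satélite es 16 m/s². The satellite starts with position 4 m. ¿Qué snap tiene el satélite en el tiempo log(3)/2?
Partiendo de la sacudida j(t) = -32·exp(-2·t), tomamos 1 derivada. Tomando d/dt de j(t), encontramos s(t) = 64·exp(-2·t). Usando s(t) = 64·exp(-2·t) y sustituyendo t = log(3)/2, encontramos s = 64/3.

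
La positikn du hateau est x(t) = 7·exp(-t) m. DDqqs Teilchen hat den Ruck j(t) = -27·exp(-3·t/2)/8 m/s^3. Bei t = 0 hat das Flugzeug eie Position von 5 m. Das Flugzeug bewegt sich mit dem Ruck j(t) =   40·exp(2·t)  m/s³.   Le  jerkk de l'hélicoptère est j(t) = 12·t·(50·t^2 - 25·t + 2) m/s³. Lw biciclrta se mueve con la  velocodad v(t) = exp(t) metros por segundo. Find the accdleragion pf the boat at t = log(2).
To solve this, we need to take 2 derivatives of our position equation x(t) = 7·exp(-t). The derivative of position gives velocity: v(t) = -7·exp(-t). The derivative of velocity gives acceleration: a(t) = 7·exp(-t). Using a(t) = 7·exp(-t) and substituting t = log(2), we find a = 7/2.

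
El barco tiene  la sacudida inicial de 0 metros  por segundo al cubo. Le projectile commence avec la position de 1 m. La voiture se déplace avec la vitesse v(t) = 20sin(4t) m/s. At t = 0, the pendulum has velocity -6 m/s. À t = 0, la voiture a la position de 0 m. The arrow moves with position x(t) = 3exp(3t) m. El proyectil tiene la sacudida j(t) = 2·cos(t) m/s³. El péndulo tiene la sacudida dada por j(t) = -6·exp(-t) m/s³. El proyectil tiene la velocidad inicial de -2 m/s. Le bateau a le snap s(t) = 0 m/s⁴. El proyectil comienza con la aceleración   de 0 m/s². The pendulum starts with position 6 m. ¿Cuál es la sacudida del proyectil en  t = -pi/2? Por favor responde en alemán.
Mit j(t) = 2·cos(t) und Einsetzen von t = -pi/2, finden wir j = 0.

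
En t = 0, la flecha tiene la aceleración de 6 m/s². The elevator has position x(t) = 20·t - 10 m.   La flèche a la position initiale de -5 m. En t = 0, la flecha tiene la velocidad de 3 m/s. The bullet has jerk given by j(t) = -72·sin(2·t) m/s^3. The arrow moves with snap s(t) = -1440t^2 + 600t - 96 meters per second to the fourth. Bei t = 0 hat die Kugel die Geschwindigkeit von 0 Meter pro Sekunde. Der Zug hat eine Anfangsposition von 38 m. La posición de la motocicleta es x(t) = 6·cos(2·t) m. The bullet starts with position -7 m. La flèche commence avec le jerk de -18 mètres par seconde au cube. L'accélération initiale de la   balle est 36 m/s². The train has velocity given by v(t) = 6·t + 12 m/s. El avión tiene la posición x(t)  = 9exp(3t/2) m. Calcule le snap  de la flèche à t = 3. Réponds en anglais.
From the given snap equation s(t) = -1440·t^2 + 600·t - 96, we substitute t = 3 to get s = -11256.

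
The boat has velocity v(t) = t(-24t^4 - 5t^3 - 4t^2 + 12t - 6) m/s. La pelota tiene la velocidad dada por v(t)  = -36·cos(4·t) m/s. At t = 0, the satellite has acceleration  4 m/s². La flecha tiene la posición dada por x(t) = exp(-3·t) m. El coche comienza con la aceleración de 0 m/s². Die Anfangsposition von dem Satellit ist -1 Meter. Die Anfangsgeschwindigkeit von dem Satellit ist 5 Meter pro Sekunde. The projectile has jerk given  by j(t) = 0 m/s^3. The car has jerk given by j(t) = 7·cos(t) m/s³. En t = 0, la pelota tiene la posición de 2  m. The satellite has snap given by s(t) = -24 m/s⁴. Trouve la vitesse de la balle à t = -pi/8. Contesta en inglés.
Using v(t) = -36·cos(4·t) and substituting t = -pi/8, we find v = 0.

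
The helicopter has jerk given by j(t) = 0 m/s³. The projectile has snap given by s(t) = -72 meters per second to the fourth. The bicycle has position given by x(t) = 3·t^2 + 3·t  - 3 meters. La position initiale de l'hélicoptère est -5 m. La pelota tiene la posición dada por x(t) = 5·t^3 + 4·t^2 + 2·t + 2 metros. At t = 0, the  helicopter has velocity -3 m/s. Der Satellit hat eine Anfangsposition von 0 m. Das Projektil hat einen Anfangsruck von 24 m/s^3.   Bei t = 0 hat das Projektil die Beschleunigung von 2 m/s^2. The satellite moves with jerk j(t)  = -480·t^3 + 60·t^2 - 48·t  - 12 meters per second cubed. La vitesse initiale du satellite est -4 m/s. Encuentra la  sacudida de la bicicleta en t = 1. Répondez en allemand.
Ausgehend von der Position x(t) = 3·t^2 + 3·t - 3, nehmen wir 3 Ableitungen. Durch Ableiten von der Position erhalten wir die Geschwindigkeit: v(t) = 6·t + 3. Mit d/dt von v(t) finden wir a(t) = 6. Mit d/dt von a(t) finden wir j(t) = 0. Aus der Gleichung für den Ruck j(t) = 0, setzen wir t = 1 ein und erhalten j = 0.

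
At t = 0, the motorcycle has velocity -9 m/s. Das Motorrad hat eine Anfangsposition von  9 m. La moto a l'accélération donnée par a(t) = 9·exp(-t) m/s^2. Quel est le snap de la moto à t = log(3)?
En partant de l'accélération a(t) = 9·exp(-t), nous prenons 2 dérivées. La dérivée de l'accélération donne le jerk: j(t) = -9·exp(-t). En dérivant le jerk, nous obtenons le snap: s(t) = 9·exp(-t). Nous avons le snap s(t) = 9·exp(-t). En substituant t = log(3): s(log(3)) = 3.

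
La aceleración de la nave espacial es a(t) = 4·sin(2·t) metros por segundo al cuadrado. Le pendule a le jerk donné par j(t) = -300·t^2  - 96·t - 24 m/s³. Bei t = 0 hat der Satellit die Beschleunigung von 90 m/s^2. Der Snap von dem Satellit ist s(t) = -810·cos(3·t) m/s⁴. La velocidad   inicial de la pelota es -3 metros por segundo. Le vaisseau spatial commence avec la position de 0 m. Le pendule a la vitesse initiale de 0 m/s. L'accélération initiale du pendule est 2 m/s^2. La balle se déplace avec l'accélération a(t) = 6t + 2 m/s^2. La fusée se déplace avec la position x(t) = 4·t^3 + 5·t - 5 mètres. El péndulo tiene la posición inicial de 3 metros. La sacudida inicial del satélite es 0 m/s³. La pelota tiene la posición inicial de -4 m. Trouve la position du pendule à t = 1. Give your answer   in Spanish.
Debemos encontrar la antiderivada de nuestra ecuación de la sacudida j(t) = -300·t^2 - 96·t - 24 3 veces. La integral de la sacudida es la aceleración. Usando a(0) = 2, obtenemos a(t) = -100·t^3 - 48·t^2 - 24·t + 2. Tomando ∫a(t)dt y aplicando v(0) = 0, encontramos v(t) = t·(-25·t^3 - 16·t^2 - 12·t + 2). Tomando ∫v(t)dt y aplicando x(0) = 3, encontramos x(t) = -5·t^5 - 4·t^4 - 4·t^3 + t^2 + 3. Usando x(t) = -5·t^5 - 4·t^4 - 4·t^3 + t^2 + 3 y sustituyendo t = 1, encontramos x = -9.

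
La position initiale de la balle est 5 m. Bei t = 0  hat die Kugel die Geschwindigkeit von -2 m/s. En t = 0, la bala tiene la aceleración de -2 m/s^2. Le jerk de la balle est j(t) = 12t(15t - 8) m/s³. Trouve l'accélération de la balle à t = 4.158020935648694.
Pour résoudre ceci, nous devons prendre 1 intégrale de notre équation du jerk j(t) = 12·t·(15·t - 8). En intégrant le jerk et en utilisant la condition initiale a(0) = -2, nous obtenons a(t) = 60·t^3 - 48·t^2 - 2. En utilisant a(t) = 60·t^3 - 48·t^2 - 2 et en substituant t = 4.158020935648694, nous trouvons a = 3481.43726220777.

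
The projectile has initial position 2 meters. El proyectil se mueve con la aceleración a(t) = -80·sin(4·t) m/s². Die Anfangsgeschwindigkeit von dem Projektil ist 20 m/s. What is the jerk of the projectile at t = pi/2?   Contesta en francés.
Pour résoudre ceci, nous devons prendre 1 dérivée de notre équation de l'accélération a(t) = -80·sin(4·t). En dérivant l'accélération, nous obtenons le jerk: j(t) = -320·cos(4·t). Nous avons le jerk j(t) = -320·cos(4·t). En substituant t = pi/2: j(pi/2) = -320.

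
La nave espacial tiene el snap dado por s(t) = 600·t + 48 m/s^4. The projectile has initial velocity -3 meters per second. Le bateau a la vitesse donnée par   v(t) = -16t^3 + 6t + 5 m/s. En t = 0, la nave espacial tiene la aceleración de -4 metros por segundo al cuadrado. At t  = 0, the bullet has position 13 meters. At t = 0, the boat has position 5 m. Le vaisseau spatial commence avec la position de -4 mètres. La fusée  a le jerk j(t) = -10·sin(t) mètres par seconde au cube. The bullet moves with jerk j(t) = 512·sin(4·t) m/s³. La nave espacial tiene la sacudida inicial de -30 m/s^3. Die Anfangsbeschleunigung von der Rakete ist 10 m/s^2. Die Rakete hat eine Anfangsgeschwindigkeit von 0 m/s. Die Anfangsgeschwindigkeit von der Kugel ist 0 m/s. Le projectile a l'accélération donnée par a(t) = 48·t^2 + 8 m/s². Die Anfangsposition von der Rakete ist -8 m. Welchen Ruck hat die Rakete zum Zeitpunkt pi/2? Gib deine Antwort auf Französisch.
De l'équation du jerk j(t) = -10·sin(t), nous substituons t = pi/2 pour obtenir j = -10.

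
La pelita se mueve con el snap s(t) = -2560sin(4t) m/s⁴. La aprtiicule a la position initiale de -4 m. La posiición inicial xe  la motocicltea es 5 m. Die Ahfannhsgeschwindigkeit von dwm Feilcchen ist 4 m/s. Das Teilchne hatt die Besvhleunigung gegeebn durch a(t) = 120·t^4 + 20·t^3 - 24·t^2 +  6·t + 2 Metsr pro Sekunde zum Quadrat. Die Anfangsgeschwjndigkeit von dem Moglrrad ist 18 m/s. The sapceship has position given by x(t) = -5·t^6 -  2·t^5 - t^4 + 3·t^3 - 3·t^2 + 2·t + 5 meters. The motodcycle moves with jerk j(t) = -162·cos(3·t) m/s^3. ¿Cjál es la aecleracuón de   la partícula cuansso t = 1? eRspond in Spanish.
De la ecuación de la aceleración a(t) = 120·t^4 + 20·t^3 - 24·t^2 + 6·t + 2, sustituimos t = 1 para obtener a = 124.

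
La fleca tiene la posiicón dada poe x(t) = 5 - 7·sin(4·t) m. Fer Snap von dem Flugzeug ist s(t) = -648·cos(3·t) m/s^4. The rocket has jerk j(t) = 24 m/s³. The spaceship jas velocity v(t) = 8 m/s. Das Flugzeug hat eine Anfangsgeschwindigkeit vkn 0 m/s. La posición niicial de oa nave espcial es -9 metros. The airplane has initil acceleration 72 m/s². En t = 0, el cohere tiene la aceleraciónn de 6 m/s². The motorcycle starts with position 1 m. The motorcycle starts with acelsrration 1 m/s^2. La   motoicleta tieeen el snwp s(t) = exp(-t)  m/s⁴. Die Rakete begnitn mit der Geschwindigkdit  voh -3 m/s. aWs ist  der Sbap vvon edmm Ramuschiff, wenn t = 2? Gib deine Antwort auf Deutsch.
Wir müssen unsere Gleichung für die Geschwindigkeit v(t) = 8 3-mal ableiten. Mit d/dt von v(t) finden wir a(t) = 0. Mit d/dt von a(t) finden wir j(t) = 0. Die Ableitung von dem Ruck ergibt den Snap: s(t) = 0. Wir haben den Snap s(t) = 0. Durch Einsetzen von t = 2: s(2) = 0.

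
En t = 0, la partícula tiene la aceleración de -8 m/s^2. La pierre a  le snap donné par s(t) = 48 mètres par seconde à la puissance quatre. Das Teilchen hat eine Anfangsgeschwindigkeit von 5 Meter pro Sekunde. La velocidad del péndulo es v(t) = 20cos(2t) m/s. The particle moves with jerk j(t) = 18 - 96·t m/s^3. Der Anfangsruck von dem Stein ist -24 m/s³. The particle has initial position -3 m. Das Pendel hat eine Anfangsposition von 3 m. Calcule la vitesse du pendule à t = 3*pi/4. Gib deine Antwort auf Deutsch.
Aus der Gleichung für die Geschwindigkeit v(t) = 20·cos(2·t), setzen wir t = 3*pi/4 ein und erhalten v = 0.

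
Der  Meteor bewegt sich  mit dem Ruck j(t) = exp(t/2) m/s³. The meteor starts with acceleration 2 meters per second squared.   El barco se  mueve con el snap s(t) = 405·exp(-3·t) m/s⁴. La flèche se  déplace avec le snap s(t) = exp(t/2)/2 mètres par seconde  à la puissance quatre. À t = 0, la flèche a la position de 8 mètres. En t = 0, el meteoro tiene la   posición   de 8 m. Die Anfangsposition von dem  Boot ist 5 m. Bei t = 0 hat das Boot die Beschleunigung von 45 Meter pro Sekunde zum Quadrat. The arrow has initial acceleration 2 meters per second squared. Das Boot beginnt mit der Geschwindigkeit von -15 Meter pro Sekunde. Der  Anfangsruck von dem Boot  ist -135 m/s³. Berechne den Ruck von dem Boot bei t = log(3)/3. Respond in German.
Wir müssen das Integral unserer Gleichung für den Snap s(t) = 405·exp(-3·t) 1-mal finden. Die Stammfunktion von dem Snap, mit j(0) = -135, ergibt den Ruck: j(t) = -135·exp(-3·t). Mit j(t) = -135·exp(-3·t) und Einsetzen von t = log(3)/3, finden wir j = -45.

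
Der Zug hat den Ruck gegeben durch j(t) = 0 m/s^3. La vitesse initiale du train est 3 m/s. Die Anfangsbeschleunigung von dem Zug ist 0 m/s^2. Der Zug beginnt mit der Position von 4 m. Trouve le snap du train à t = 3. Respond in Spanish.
Debemos derivar nuestra ecuación de la sacudida j(t) = 0 1 vez. Derivando la sacudida, obtenemos el snap: s(t) = 0. Tenemos el snap s(t) = 0. Sustituyendo t = 3: s(3) = 0.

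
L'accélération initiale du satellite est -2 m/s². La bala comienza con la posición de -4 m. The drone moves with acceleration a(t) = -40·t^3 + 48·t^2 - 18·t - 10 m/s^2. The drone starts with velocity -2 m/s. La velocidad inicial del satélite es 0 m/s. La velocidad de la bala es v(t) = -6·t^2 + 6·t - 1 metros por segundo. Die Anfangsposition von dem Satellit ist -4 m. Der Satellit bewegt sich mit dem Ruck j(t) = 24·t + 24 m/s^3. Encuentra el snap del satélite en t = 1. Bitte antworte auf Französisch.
Pour résoudre ceci, nous devons prendre 1 dérivée de notre équation du jerk j(t) = 24·t + 24. En prenant d/dt de j(t), nous trouvons s(t) = 24. En utilisant s(t) = 24 et en substituant t = 1, nous trouvons s = 24.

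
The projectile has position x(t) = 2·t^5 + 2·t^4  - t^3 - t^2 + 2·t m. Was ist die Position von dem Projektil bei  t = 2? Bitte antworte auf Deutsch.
Mit x(t) = 2·t^5 + 2·t^4 - t^3 - t^2 + 2·t und Einsetzen von t = 2, finden wir x = 88.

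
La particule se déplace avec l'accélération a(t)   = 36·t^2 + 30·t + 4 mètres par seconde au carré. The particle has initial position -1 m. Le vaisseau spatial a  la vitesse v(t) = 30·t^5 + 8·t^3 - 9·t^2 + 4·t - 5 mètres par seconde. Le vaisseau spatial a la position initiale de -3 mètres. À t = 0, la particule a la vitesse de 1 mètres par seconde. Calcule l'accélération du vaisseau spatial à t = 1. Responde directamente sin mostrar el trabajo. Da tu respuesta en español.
La aceleración en t = 1 es a = 160.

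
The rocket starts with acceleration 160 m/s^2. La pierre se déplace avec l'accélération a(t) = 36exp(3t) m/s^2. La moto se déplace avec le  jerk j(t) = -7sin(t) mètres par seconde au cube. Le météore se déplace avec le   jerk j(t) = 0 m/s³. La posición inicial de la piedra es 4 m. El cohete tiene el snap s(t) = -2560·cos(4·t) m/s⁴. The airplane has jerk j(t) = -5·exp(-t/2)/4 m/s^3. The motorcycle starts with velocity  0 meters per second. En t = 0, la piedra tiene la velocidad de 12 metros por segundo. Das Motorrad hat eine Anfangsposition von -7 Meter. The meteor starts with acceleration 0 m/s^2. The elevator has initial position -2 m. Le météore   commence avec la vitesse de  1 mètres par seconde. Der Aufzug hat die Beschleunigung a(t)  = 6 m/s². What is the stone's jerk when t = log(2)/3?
To solve this, we need to take 1 derivative of our acceleration equation a(t) = 36·exp(3·t). Differentiating acceleration, we get jerk: j(t) = 108·exp(3·t). From the given jerk equation j(t) = 108·exp(3·t), we substitute t = log(2)/3 to get j = 216.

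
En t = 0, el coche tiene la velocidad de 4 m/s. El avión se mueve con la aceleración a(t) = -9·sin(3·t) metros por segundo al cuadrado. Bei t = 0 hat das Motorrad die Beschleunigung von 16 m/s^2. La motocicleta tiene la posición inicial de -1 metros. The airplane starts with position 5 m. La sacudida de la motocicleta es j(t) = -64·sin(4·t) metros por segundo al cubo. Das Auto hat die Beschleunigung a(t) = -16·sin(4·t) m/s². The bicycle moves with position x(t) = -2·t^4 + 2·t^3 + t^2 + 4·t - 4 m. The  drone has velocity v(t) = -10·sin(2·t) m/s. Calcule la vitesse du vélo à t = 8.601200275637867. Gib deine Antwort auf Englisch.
We must differentiate our position equation x(t) = -2·t^4 + 2·t^3 + t^2 + 4·t - 4 1 time. The derivative of position gives velocity: v(t) = -8·t^3 + 6·t^2 + 2·t + 4. Using v(t) = -8·t^3 + 6·t^2 + 2·t + 4 and substituting t = 8.601200275637867, we find v = -4625.49255699355.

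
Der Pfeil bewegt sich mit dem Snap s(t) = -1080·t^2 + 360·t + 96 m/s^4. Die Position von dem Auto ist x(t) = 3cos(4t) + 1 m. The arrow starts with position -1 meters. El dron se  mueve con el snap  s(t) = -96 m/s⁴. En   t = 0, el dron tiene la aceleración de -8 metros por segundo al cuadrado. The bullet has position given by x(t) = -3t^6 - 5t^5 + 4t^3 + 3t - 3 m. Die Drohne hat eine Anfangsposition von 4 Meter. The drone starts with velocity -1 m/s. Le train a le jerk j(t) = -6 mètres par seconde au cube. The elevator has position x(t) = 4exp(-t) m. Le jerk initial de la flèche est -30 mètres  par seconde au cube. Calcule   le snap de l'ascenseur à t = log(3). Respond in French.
Pour résoudre ceci, nous devons prendre 4 dérivées de notre équation de la position x(t) = 4·exp(-t). En dérivant la position, nous obtenons la vitesse: v(t) = -4·exp(-t). En prenant d/dt de v(t), nous trouvons a(t) = 4·exp(-t). En prenant d/dt de a(t), nous trouvons j(t) = -4·exp(-t). La dérivée du jerk donne le snap: s(t) = 4·exp(-t). En utilisant s(t) = 4·exp(-t) et en substituant t = log(3), nous trouvons s = 4/3.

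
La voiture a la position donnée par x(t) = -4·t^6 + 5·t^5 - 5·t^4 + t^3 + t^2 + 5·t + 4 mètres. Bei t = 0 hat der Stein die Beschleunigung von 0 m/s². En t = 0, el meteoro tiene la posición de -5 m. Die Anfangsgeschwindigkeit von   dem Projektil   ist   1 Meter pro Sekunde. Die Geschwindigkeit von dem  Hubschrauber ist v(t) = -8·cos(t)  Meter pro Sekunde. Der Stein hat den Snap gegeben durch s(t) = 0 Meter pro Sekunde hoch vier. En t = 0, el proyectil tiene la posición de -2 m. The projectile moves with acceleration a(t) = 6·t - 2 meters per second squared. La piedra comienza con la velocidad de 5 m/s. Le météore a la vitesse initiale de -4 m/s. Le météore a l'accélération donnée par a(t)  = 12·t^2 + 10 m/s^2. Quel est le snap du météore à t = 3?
Pour résoudre ceci, nous devons prendre 2 dérivées de notre équation de l'accélération a(t) = 12·t^2 + 10. En dérivant l'accélération, nous obtenons le jerk: j(t) = 24·t. En prenant d/dt de j(t), nous trouvons s(t) = 24. De l'équation du snap s(t) = 24, nous substituons t = 3 pour obtenir s = 24.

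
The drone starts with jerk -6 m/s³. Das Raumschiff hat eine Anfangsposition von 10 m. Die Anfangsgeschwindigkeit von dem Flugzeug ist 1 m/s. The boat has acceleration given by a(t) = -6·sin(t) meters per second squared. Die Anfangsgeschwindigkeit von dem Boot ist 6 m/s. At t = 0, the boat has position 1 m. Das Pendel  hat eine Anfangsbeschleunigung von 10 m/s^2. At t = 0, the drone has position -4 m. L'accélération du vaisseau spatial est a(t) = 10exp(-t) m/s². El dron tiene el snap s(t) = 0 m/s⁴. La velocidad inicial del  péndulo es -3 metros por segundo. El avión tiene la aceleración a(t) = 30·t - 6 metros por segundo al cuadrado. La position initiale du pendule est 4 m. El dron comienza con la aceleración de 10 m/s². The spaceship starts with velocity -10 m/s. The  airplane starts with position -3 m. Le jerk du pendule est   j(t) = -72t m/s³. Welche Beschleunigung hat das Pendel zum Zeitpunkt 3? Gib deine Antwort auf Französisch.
En partant du jerk j(t) = -72·t, nous prenons 1 primitive. En prenant ∫j(t)dt et en appliquant a(0) = 10, nous trouvons a(t) = 10 - 36·t^2. Nous avons l'accélération a(t) = 10 - 36·t^2. En substituant t = 3: a(3) = -314.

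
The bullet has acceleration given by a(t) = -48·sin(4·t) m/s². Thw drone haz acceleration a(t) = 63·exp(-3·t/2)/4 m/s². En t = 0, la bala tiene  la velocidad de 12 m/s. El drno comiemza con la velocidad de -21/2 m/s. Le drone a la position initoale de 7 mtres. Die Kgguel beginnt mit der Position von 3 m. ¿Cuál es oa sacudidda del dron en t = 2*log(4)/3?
Partiendo de la aceleración a(t) = 63·exp(-3·t/2)/4, tomamos 1 derivada. Tomando d/dt de a(t), encontramos j(t) = -189·exp(-3·t/2)/8. Usando j(t) = -189·exp(-3·t/2)/8 y sustituyendo t = 2*log(4)/3, encontramos j = -189/32.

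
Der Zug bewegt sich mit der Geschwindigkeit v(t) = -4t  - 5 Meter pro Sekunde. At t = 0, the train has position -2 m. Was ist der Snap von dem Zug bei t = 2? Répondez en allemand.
Um dies zu lösen, müssen wir 3 Ableitungen unserer Gleichung für die Geschwindigkeit v(t) = -4·t - 5 nehmen. Durch Ableiten von der Geschwindigkeit erhalten wir die Beschleunigung: a(t) = -4. Mit d/dt von a(t) finden wir j(t) = 0. Durch Ableiten von dem Ruck erhalten wir den Snap: s(t) = 0. Wir haben den Snap s(t) = 0. Durch Einsetzen von t = 2: s(2) = 0.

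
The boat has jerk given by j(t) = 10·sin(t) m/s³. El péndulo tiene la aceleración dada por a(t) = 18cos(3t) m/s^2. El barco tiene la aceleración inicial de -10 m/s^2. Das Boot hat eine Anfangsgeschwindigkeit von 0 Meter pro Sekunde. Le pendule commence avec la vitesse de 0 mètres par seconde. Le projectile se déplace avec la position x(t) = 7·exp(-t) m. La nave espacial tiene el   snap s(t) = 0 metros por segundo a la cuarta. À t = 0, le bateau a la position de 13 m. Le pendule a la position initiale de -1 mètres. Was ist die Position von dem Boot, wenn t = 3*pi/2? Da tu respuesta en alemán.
Ausgehend von dem Ruck j(t) = 10·sin(t), nehmen wir 3 Integrale. Durch Integration von dem Ruck und Verwendung der Anfangsbedingung a(0) = -10, erhalten wir a(t) = -10·cos(t). Das Integral von der Beschleunigung, mit v(0) = 0, ergibt die Geschwindigkeit: v(t) = -10·sin(t). Das Integral von der Geschwindigkeit, mit x(0) = 13, ergibt die Position: x(t) = 10·cos(t) + 3. Wir haben die Position x(t) = 10·cos(t) + 3. Durch Einsetzen von t = 3*pi/2: x(3*pi/2) = 3.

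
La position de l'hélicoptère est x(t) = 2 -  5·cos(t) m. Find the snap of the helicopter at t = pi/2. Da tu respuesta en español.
Partiendo de la posición x(t) = 2 - 5·cos(t), tomamos 4 derivadas. La derivada de la posición da la velocidad: v(t) = 5·sin(t). Derivando la velocidad, obtenemos la aceleración: a(t) = 5·cos(t). Derivando la aceleración, obtenemos la sacudida: j(t) = -5·sin(t). La derivada de la sacudida da el snap: s(t) = -5·cos(t). De la ecuación del snap s(t) = -5·cos(t), sustituimos t = pi/2 para obtener s = 0.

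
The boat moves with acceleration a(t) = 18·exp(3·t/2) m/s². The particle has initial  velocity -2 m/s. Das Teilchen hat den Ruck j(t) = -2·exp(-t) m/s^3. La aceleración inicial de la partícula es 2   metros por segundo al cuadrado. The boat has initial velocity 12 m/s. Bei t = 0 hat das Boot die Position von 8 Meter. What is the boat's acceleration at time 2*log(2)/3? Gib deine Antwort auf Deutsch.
Aus der Gleichung für die Beschleunigung a(t) = 18·exp(3·t/2), setzen wir t = 2*log(2)/3 ein und erhalten a = 36.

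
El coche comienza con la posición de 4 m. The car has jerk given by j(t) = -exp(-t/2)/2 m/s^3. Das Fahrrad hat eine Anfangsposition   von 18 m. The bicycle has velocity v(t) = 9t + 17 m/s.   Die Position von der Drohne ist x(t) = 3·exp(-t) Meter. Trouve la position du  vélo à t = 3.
Pour résoudre ceci, nous devons prendre 1 primitive de notre équation de la vitesse v(t) = 9·t + 17. En intégrant la vitesse et en utilisant la condition initiale x(0) = 18, nous obtenons x(t) = 9·t^2/2 + 17·t + 18. Nous avons la position x(t) = 9·t^2/2 + 17·t + 18. En substituant t = 3: x(3) = 219/2.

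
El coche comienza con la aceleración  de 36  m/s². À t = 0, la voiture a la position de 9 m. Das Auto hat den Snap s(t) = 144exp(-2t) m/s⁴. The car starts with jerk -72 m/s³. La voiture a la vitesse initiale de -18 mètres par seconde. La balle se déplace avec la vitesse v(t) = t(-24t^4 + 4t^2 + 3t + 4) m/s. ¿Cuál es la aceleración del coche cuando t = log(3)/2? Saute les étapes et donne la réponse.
La respuesta es 12.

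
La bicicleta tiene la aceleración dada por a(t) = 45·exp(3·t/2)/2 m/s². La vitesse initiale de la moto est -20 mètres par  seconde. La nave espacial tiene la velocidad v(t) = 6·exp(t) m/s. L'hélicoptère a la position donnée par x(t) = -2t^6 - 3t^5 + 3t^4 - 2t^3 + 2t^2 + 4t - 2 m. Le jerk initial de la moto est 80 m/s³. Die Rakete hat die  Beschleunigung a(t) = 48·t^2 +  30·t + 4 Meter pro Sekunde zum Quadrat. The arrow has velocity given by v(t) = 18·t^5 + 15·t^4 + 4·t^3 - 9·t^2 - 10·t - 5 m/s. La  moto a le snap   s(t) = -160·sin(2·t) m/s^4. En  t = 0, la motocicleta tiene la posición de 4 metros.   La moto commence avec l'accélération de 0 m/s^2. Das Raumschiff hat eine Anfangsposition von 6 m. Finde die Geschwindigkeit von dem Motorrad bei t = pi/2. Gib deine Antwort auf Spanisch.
Partiendo del snap s(t) = -160·sin(2·t), tomamos 3 antiderivadas. La antiderivada del snap es la sacudida. Usando j(0) = 80, obtenemos j(t) = 80·cos(2·t). Integrando la sacudida y usando la condición inicial a(0) = 0, obtenemos a(t) = 40·sin(2·t). La integral de la aceleración, con v(0) = -20, da la velocidad: v(t) = -20·cos(2·t). Tenemos la velocidad v(t) = -20·cos(2·t). Sustituyendo t = pi/2: v(pi/2) = 20.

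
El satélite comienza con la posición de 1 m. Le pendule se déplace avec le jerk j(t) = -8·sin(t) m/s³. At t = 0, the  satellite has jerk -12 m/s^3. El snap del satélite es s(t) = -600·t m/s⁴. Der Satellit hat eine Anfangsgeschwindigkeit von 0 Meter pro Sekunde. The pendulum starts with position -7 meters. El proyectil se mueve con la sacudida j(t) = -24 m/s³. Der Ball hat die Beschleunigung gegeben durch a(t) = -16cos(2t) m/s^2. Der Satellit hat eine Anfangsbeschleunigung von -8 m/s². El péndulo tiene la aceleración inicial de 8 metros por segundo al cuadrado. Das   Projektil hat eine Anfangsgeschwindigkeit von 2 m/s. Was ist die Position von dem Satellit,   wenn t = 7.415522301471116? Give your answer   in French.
Nous devons intégrer notre équation du snap s(t) = -600·t 4 fois. En intégrant le snap et en utilisant la condition initiale j(0) = -12, nous obtenons j(t) = -300·t^2 - 12. En prenant ∫j(t)dt et en appliquant a(0) = -8, nous trouvons a(t) = -100·t^3 - 12·t - 8. En intégrant l'accélération et en utilisant la condition initiale v(0) = 0, nous obtenons v(t) = t·(-25·t^3 - 6·t - 8). L'intégrale de la vitesse est la position. En utilisant x(0) = 1, nous obtenons x(t) = -5·t^5 - 2·t^3 - 4·t^2 + 1. En utilisant x(t) = -5·t^5 - 2·t^3 - 4·t^2 + 1 et en substituant t = 7.415522301471116, nous trouvons x = -113153.393500236.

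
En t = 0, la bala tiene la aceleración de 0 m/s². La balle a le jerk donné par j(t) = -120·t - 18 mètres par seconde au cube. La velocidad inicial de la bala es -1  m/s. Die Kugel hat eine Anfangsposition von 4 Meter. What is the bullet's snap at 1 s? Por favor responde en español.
Partiendo de la sacudida j(t) = -120·t - 18, tomamos 1 derivada. Derivando la sacudida, obtenemos el snap: s(t) = -120. De la ecuación del snap s(t) = -120, sustituimos t = 1 para obtener s = -120.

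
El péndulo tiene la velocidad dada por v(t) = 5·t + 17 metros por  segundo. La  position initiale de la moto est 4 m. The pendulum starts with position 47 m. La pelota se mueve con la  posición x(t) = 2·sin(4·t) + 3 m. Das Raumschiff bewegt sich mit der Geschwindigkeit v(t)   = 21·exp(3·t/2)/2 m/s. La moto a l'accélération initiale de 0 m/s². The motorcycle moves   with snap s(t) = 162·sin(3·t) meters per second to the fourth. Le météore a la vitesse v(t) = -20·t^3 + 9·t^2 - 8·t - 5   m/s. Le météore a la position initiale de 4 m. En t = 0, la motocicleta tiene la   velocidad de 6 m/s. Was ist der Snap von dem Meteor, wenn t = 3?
Ausgehend von der Geschwindigkeit v(t) = -20·t^3 + 9·t^2 - 8·t - 5, nehmen wir 3 Ableitungen. Die Ableitung von der Geschwindigkeit ergibt die Beschleunigung: a(t) = -60·t^2 + 18·t - 8. Durch Ableiten von der Beschleunigung erhalten wir den Ruck: j(t) = 18 - 120·t. Mit d/dt von j(t) finden wir s(t) = -120. Wir haben den Snap s(t) = -120. Durch Einsetzen von t = 3: s(3) = -120.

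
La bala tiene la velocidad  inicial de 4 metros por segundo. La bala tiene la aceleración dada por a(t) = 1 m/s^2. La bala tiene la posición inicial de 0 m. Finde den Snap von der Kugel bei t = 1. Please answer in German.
Ausgehend von der Beschleunigung a(t) = 1, nehmen wir 2 Ableitungen. Die Ableitung von der Beschleunigung ergibt den Ruck: j(t) = 0. Durch Ableiten von dem Ruck erhalten wir den Snap: s(t) = 0. Mit s(t) = 0 und Einsetzen von t = 1, finden wir s = 0.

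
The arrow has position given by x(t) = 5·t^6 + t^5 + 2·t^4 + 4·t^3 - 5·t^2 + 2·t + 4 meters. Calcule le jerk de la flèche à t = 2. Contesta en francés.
Pour résoudre ceci, nous devons prendre 3 dérivées de notre équation de la position x(t) = 5·t^6 + t^5 + 2·t^4 + 4·t^3 - 5·t^2 + 2·t + 4. La dérivée de la position donne la vitesse: v(t) = 30·t^5 + 5·t^4 + 8·t^3 + 12·t^2 - 10·t + 2. En prenant d/dt de v(t), nous trouvons a(t) = 150·t^4 + 20·t^3 + 24·t^2 + 24·t - 10. La dérivée de l'accélération donne le jerk: j(t) = 600·t^3 + 60·t^2 + 48·t + 24. De l'équation du jerk j(t) = 600·t^3 + 60·t^2 + 48·t + 24, nous substituons t = 2 pour obtenir j = 5160.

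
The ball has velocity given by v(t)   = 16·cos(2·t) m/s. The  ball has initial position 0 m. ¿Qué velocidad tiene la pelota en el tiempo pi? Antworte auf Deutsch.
Wir haben die Geschwindigkeit v(t) = 16·cos(2·t). Durch Einsetzen von t = pi: v(pi) = 16.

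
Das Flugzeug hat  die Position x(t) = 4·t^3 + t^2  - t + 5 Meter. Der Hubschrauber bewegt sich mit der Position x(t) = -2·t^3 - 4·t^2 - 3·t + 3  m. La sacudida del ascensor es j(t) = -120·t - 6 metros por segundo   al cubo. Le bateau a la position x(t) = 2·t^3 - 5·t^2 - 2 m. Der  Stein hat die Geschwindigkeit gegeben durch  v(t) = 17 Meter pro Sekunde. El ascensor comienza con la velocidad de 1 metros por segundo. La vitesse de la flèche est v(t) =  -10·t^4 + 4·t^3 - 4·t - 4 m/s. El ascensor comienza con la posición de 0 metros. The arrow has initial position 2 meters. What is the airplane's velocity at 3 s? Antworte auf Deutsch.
Wir müssen unsere Gleichung für die Position x(t) = 4·t^3 + t^2 - t + 5 1-mal ableiten. Mit d/dt von x(t) finden wir v(t) = 12·t^2 + 2·t - 1. Aus der Gleichung für die Geschwindigkeit v(t) = 12·t^2 + 2·t - 1, setzen wir t = 3 ein und erhalten v = 113.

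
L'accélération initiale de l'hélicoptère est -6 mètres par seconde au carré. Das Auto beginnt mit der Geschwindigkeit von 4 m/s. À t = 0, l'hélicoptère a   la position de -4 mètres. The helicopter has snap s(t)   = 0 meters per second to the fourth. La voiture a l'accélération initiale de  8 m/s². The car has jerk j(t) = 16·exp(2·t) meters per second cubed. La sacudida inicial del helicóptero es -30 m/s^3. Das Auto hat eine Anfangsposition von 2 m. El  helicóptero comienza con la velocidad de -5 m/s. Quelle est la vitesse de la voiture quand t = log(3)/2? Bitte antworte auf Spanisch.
Necesitamos integrar nuestra ecuación de la sacudida j(t) = 16·exp(2·t) 2 veces. Tomando ∫j(t)dt y aplicando a(0) = 8, encontramos a(t) = 8·exp(2·t). La integral de la aceleración es la velocidad. Usando v(0) = 4, obtenemos v(t) = 4·exp(2·t). Usando v(t) = 4·exp(2·t) y sustituyendo t = log(3)/2, encontramos v = 12.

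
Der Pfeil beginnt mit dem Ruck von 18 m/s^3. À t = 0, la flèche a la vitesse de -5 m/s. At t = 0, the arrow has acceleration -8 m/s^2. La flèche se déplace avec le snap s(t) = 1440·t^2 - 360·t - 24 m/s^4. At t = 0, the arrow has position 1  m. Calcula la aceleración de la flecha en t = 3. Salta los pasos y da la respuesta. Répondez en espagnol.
La respuesta es 8038.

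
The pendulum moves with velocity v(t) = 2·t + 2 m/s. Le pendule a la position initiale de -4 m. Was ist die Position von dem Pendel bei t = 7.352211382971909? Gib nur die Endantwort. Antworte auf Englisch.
The position at t = 7.352211382971909 is x = 64.7594349858455.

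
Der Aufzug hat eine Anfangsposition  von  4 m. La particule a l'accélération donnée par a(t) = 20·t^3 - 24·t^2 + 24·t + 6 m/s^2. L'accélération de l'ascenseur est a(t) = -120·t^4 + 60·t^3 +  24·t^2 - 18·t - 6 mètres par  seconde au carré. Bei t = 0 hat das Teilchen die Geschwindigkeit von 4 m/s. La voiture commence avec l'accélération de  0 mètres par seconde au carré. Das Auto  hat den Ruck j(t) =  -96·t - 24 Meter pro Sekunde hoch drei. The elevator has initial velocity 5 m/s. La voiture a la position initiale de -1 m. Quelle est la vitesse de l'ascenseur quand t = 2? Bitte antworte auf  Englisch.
To solve this, we need to take 1 integral of our acceleration equation a(t) = -120·t^4 + 60·t^3 + 24·t^2 - 18·t - 6. Integrating acceleration and using the initial condition v(0) = 5, we get v(t) = -24·t^5 + 15·t^4 + 8·t^3 - 9·t^2 - 6·t + 5. From the given velocity equation v(t) = -24·t^5 + 15·t^4 + 8·t^3 - 9·t^2 - 6·t + 5, we substitute t = 2 to get v = -507.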